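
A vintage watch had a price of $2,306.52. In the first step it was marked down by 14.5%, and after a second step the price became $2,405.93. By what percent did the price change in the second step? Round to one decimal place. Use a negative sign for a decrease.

After the first step: $2,306.52 × 0.855 = $1972.0746.
Second-step multiplier: $2,405.93 ÷ $1972.0746 ≈ 1.22.
That is a change of 22.0%.

22.0%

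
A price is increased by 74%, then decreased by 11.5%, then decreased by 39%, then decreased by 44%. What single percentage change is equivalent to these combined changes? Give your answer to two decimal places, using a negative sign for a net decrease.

-47.40%

The combined multiplier is 1.74 × 0.885 × 0.61 × 0.56 = 0.52602984.
That corresponds to a decrease of 47.40%.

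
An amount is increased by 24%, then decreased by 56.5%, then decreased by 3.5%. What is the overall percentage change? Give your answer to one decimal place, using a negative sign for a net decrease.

-47.9%

The combined multiplier is 1.24 × 0.435 × 0.965 = 0.520521.
That corresponds to a decrease of 47.9%.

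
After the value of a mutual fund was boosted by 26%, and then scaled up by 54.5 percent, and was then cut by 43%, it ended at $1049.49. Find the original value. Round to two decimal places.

Undoing the 43% decrease: $1049.49 ÷ 0.57 ≈ $1841.210526.
Undoing the 54.5% increase: $1841.210526 ÷ 1.545 ≈ $1191.722023.
Undoing the 26% increase: $1191.722023 ÷ 1.26 ≈ $945.81.

$945.81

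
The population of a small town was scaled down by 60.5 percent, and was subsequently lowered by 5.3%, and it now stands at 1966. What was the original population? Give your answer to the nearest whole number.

5256

Undoing the 5.3% decrease: 1966 ÷ 0.947 ≈ 2076.029567.
Undoing the 60.5% decrease: 2076.029567 ÷ 0.395 ≈ 5256.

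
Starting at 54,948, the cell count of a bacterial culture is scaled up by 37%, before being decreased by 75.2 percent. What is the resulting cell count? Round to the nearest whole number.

After the 37% increase: 54,948 × 1.37 = 75278.76.
Apply the 75.2% decrease: 75278.76 × 0.248 = 18669.13248 ≈ 18,669.

18,669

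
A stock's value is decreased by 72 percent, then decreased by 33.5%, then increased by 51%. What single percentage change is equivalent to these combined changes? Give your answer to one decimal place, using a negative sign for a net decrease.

A 72% decrease multiplies by 0.28.
Then a 33.5% decrease: 0.28 × 0.665 = 0.1862.
Then a 51% increase: 0.1862 × 1.51 = 0.281162.
Overall factor 0.281162, i.e. -71.9%.

-71.9%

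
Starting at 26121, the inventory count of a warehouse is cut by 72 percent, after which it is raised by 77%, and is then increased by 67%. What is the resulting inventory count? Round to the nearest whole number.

After the 72% decrease: 26121 × 0.28 = 7313.88.
Apply the 77% increase: 7313.88 × 1.77 = 12945.5676.
After the 67% increase: 12945.5676 × 1.67 = 21619.097892 ≈ 21619.

21619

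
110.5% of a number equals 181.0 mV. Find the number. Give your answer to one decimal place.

163.8 mV

181.0 mV ÷ 1.105 ≈ 163.8 mV.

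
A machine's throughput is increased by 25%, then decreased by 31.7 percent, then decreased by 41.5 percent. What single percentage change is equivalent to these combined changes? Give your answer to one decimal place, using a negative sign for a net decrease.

-50.1%

The combined multiplier is 1.25 × 0.683 × 0.585 = 0.49944375.
That corresponds to a decrease of 50.1%.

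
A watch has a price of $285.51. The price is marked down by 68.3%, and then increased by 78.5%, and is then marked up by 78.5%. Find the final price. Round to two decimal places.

Apply the 68.3% decrease: $285.51 × 0.317 = $90.50667.
Apply the 78.5% increase: $90.50667 × 1.785 = $161.55440595.
78.5% increase: $161.55440595 × 1.785 = $288.37461462075 ≈ $288.37.

$288.37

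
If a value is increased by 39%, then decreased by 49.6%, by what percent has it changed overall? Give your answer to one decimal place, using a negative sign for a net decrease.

The combined multiplier is 1.39 × 0.504 = 0.70056.
That corresponds to a decrease of 29.9%.

-29.9%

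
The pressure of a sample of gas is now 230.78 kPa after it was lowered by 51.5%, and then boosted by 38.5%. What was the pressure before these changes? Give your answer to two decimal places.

343.56 kPa

Undoing the 38.5% increase: 230.78 ÷ 1.385 ≈ 166.628159.
Undoing the 51.5% decrease: 166.628159 ÷ 0.485 ≈ 343.56 kPa.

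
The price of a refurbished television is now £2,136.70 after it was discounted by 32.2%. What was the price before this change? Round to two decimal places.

£3,151.47

The overall multiplier applied was 0.678.
So the original price was £2,136.70 ÷ 0.678 ≈ £3,151.47.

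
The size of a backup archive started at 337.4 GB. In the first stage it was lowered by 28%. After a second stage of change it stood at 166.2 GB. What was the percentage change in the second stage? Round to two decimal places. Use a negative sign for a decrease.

After the first stage: 337.4 × 0.72 = 242.928.
Second-stage multiplier: 166.2 ÷ 242.928 ≈ 0.684153.
That is a change of -31.58%.

-31.58%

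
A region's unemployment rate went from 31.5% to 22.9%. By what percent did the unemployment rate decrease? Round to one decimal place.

27.3%

The change is 22.9 − 31.5 = -8.6 percentage points.
Relative to the original 31.5%, that is -8.6 ÷ 31.5 ≈ -27.3%.
So the unemployment rate fell by 27.3%.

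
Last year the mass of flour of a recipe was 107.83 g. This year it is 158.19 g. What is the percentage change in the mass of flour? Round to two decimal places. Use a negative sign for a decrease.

Change: 158.19 − 107.83 = 50.36.
Relative to the original: 50.36 ÷ 107.83 ≈ 46.70%.

46.70%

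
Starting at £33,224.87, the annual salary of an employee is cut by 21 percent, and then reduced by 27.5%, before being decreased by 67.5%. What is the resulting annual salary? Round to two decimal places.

£6,184.60

Each change multiplies by a factor: 0.79 × 0.725 × 0.325 = 0.18614375.
£33,224.87 × 0.18614375 = £6184.6018950625 ≈ £6,184.60.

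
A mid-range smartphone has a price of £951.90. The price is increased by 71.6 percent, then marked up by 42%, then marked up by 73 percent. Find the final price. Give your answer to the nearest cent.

After the 71.6% increase: £951.90 × 1.716 = £1633.4604.
42% increase: £1633.4604 × 1.42 = £2319.513768.
73% increase: £2319.513768 × 1.73 = £4012.75881864 ≈ £4012.76.

£4012.76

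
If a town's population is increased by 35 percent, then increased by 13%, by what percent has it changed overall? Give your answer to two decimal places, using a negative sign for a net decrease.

A 35% increase multiplies by 1.35.
Then a 13% increase: 1.35 × 1.13 = 1.5255.
Overall factor 1.5255, i.e. 52.55%.

52.55%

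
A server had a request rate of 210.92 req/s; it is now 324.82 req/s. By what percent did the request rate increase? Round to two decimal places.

Change: 324.82 − 210.92 = 113.90.
Relative to the original: 113.90 ÷ 210.92 ≈ 54.00%.
So the request rate increased by 54.00%.

54.00%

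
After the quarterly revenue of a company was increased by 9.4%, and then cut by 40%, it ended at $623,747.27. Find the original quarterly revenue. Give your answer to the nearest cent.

The overall multiplier applied was 1.094 × 0.6 = 0.6564.
So the original quarterly revenue was $623,747.27 ÷ 0.6564 ≈ $950,254.83.

$950,254.83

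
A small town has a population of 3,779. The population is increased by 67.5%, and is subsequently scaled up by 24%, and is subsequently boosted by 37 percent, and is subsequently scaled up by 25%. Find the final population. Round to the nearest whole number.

67.5% increase: 3,779 × 1.675 = 6329.825.
Apply the 24% increase: 6329.825 × 1.24 = 7848.983.
Apply the 37% increase: 7848.983 × 1.37 = 10753.10671.
Apply the 25% increase: 10753.10671 × 1.25 = 13441.3833875 ≈ 13,441.

13,441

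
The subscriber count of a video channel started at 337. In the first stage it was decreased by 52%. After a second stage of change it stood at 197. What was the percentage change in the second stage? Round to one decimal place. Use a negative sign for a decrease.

After the first stage: 337 × 0.48 = 161.76.
Second-stage multiplier: 197 ÷ 161.76 ≈ 1.21785.
That is a change of 21.8%.

21.8%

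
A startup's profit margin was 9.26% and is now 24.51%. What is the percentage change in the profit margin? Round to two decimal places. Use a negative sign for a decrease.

The change is 24.51 − 9.26 = 15.25 percentage points.
Relative to the original 9.26%, that is 15.25 ÷ 9.26 ≈ 164.69%.

164.69%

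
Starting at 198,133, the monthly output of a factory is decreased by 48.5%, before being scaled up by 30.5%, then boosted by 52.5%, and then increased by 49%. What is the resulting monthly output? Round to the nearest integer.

Apply the 48.5% decrease: 198,133 × 0.515 = 102038.495.
After the 30.5% increase: 102038.495 × 1.305 = 133160.235975.
52.5% increase: 133160.235975 × 1.525 = 203069.359861875.
49% increase: 203069.359861875 × 1.49 = 302573.34619419375 ≈ 302,573.

302,573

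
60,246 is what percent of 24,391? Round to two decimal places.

247.00%

60,246 ÷ 24,391 ≈ 247.00%.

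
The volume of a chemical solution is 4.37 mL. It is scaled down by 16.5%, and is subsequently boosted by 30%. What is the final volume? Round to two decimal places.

16.5% decrease: 4.37 × 0.835 = 3.64895.
Apply the 30% increase: 3.64895 × 1.3 = 4.743635 ≈ 4.74.

4.74 mL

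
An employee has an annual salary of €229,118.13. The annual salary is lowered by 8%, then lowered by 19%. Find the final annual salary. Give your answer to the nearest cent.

Each change multiplies by a factor: 0.92 × 0.81 = 0.7452.
€229,118.13 × 0.7452 = €170738.830476 ≈ €170,738.83.

€170,738.83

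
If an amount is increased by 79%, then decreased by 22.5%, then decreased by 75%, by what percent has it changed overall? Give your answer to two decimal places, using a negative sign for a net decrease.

A 79% increase multiplies by 1.79.
Then a 22.5% decrease: 1.79 × 0.775 = 1.38725.
Then a 75% decrease: 1.38725 × 0.25 = 0.3468125.
Overall factor 0.3468125, i.e. -65.32%.

-65.32%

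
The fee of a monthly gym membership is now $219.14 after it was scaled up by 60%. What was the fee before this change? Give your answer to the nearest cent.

The overall multiplier applied was 1.6.
So the original fee was $219.14 ÷ 1.6 ≈ $136.96.

$136.96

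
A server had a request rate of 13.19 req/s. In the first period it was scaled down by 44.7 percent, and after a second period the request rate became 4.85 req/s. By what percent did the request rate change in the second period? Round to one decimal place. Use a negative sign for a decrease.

After the first period: 13.19 × 0.553 = 7.29407.
Second-period multiplier: 4.85 ÷ 7.29407 ≈ 0.66492.
That is a change of -33.5%.

-33.5%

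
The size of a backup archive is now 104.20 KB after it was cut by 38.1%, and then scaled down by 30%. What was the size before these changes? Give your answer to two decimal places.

Undoing the 30% decrease: 104.20 ÷ 0.7 ≈ 148.857143.
Undoing the 38.1% decrease: 148.857143 ÷ 0.619 ≈ 240.48 KB.

240.48 KB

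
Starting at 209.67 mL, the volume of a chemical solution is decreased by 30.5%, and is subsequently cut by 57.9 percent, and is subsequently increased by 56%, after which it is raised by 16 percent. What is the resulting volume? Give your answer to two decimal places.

Each change multiplies by a factor: 0.695 × 0.421 × 1.56 × 1.16 = 0.529479912.
209.67 × 0.529479912 = 111.01605314904 ≈ 111.02.

111.02 mL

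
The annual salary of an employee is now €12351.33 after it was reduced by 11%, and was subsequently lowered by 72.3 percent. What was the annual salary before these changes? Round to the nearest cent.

The overall multiplier applied was 0.89 × 0.277 = 0.24653.
So the original annual salary was €12351.33 ÷ 0.24653 ≈ €50100.72.

€50100.72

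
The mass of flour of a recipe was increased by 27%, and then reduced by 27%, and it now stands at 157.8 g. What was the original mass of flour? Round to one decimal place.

170.2 g

Undoing the 27% decrease: 157.8 ÷ 0.73 ≈ 216.164384.
Undoing the 27% increase: 216.164384 ÷ 1.27 ≈ 170.2 g.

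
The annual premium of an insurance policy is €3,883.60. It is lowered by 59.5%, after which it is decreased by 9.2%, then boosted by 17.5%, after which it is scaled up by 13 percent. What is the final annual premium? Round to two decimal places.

Each change multiplies by a factor: 0.405 × 0.908 × 1.175 × 1.13 = 0.488266785.
€3,883.60 × 0.488266785 = €1896.232886226 ≈ €1,896.23.

€1,896.23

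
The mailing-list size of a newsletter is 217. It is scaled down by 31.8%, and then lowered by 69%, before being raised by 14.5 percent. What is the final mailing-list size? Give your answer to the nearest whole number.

After the 31.8% decrease: 217 × 0.682 = 147.994.
Apply the 69% decrease: 147.994 × 0.31 = 45.87814.
Apply the 14.5% increase: 45.87814 × 1.145 = 52.5304703 ≈ 53.

53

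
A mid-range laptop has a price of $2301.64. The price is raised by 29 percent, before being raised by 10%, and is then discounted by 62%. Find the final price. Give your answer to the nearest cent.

Each change multiplies by a factor: 1.29 × 1.1 × 0.38 = 0.53922.
$2301.64 × 0.53922 = $1241.0903208 ≈ $1241.09.

$1241.09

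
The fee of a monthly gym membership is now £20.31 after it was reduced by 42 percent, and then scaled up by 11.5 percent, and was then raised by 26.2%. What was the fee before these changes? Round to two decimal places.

The overall multiplier applied was 0.58 × 1.115 × 1.262 = 0.8161354.
So the original fee was £20.31 ÷ 0.8161354 ≈ £24.89.

£24.89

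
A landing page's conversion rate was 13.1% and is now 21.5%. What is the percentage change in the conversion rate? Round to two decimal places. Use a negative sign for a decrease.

64.12%

The change is 21.5 − 13.1 = 8.4 percentage points.
Relative to the original 13.1%, that is 8.4 ÷ 13.1 ≈ 64.12%.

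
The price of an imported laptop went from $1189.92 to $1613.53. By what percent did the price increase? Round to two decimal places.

35.60%

Change: $1613.53 − $1189.92 = $423.61.
Relative to the original: $423.61 ÷ $1189.92 ≈ 35.60%.
So the price increased by 35.60%.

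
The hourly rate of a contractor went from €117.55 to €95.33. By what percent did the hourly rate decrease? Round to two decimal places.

18.90%

Change: €95.33 − €117.55 = -€22.22.
Relative to the original: -€22.22 ÷ €117.55 ≈ -18.90%.
So the hourly rate decreased by 18.90%.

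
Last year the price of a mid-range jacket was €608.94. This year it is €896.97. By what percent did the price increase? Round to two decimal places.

Change: €896.97 − €608.94 = €288.03.
Relative to the original: €288.03 ÷ €608.94 ≈ 47.30%.
So the price increased by 47.30%.

47.30%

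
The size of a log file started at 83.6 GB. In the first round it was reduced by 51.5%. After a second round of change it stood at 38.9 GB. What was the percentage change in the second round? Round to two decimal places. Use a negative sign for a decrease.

-4.06%

After the first round: 83.6 × 0.485 = 40.546.
Second-round multiplier: 38.9 ÷ 40.546 ≈ 0.959404.
That is a change of -4.06%.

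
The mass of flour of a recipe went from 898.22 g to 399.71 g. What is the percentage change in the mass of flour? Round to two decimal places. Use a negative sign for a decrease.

Change: 399.71 − 898.22 = -498.51.
Relative to the original: -498.51 ÷ 898.22 ≈ -55.50%.

-55.50%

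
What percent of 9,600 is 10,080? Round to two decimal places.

10,080 ÷ 9,600 = 105.00%.

105.00%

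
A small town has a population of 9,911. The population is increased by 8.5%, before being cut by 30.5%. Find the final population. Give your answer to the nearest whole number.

After the 8.5% increase: 9,911 × 1.085 = 10753.435.
After the 30.5% decrease: 10753.435 × 0.695 = 7473.637325 ≈ 7,474.

7,474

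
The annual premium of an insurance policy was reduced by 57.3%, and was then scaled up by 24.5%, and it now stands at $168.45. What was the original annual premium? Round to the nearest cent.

The overall multiplier applied was 0.427 × 1.245 = 0.531615.
So the original annual premium was $168.45 ÷ 0.531615 ≈ $316.86.

$316.86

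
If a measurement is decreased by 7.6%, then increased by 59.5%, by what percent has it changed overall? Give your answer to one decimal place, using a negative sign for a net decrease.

47.4%

The combined multiplier is 0.924 × 1.595 = 1.47378.
That corresponds to an increase of 47.4%.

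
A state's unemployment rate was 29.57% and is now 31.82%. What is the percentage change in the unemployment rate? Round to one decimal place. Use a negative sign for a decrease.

The change is 31.82 − 29.57 = 2.25 percentage points.
Relative to the original 29.57%, that is 2.25 ÷ 29.57 ≈ 7.6%.

7.6%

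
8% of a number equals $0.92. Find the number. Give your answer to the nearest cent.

$0.92 ÷ 0.08 = $11.50.

$11.50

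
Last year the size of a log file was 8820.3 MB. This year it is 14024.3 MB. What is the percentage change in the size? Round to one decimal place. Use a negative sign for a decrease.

Change: 14024.3 − 8820.3 = 5204.0.
Relative to the original: 5204.0 ÷ 8820.3 ≈ 59.0%.

59.0%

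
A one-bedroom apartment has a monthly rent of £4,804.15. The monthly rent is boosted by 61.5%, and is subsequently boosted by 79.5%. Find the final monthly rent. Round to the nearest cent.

£13,926.87

Each change multiplies by a factor: 1.615 × 1.795 = 2.898925.
£4,804.15 × 2.898925 = £13926.87053875 ≈ £13,926.87.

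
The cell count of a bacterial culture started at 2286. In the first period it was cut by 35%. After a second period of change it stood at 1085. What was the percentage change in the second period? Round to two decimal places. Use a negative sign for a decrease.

After the first period: 2286 × 0.65 = 1485.9.
Second-period multiplier: 1085 ÷ 1485.9 ≈ 0.730197.
That is a change of -26.98%.

-26.98%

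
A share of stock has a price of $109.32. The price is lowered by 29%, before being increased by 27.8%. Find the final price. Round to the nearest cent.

$99.19

29% decrease: $109.32 × 0.71 = $77.6172.
After the 27.8% increase: $77.6172 × 1.278 = $99.1947816 ≈ $99.19.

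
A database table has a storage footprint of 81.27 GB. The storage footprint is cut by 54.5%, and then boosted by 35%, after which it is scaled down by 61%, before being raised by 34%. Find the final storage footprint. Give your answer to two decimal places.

Each change multiplies by a factor: 0.455 × 1.35 × 0.39 × 1.34 = 0.32100705.
81.27 × 0.32100705 = 26.0882429535 ≈ 26.09.

26.09 GB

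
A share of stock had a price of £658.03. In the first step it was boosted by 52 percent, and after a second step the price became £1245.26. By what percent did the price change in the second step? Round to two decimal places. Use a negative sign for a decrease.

After the first step: £658.03 × 1.52 = £1000.2056.
Second-step multiplier: £1245.26 ÷ £1000.2056 ≈ 1.245004.
That is a change of 24.50%.

24.50%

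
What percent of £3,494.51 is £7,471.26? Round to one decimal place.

£7,471.26 ÷ £3,494.51 ≈ 213.8%.

213.8%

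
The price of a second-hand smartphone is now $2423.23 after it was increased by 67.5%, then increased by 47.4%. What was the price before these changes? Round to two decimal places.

$981.48

Undoing the 47.4% increase: $2423.23 ÷ 1.474 ≈ $1643.982361.
Undoing the 67.5% increase: $1643.982361 ÷ 1.675 ≈ $981.48.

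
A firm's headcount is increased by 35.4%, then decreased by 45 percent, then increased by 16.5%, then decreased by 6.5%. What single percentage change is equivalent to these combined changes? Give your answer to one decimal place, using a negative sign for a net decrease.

The combined multiplier is 1.354 × 0.55 × 1.165 × 0.935 = 0.8111830925.
That corresponds to a decrease of 18.9%.

-18.9%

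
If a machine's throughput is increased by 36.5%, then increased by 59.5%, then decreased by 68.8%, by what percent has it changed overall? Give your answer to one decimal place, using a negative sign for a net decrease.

A 36.5% increase multiplies by 1.365.
Then a 59.5% increase: 1.365 × 1.595 = 2.177175.
Then a 68.8% decrease: 2.177175 × 0.312 = 0.6792786.
Overall factor 0.6792786, i.e. -32.1%.

-32.1%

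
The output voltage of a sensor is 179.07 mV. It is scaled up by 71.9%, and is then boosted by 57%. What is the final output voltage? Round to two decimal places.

483.28 mV

71.9% increase: 179.07 × 1.719 = 307.82133.
57% increase: 307.82133 × 1.57 = 483.2794881 ≈ 483.28.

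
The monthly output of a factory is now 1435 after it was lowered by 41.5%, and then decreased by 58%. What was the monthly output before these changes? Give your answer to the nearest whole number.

5840

Undoing the 58% decrease: 1435 ÷ 0.42 ≈ 3416.666667.
Undoing the 41.5% decrease: 3416.666667 ÷ 0.585 ≈ 5840.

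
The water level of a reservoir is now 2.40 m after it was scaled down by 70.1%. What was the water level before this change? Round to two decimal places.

8.03 m

The overall multiplier applied was 0.299.
So the original water level was 2.40 ÷ 0.299 ≈ 8.03 m.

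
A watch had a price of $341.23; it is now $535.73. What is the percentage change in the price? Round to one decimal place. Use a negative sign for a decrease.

Change: $535.73 − $341.23 = $194.50.
Relative to the original: $194.50 ÷ $341.23 ≈ 57.0%.

57.0%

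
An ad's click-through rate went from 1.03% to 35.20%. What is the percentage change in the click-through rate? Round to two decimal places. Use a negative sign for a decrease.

3317.48%

The change is 35.20 − 1.03 = 34.17 percentage points.
Relative to the original 1.03%, that is 34.17 ÷ 1.03 ≈ 3317.48%.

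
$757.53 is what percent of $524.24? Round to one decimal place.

144.5%

$757.53 ÷ $524.24 ≈ 144.5%.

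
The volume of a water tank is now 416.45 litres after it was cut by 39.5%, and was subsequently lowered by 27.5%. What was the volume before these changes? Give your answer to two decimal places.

The overall multiplier applied was 0.605 × 0.725 = 0.438625.
So the original volume was 416.45 ÷ 0.438625 ≈ 949.44 litres.

949.44 litres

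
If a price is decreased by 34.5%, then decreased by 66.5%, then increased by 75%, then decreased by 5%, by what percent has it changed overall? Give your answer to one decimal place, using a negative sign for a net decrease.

-63.5%

The combined multiplier is 0.655 × 0.335 × 1.75 × 0.95 = 0.3647940625.
That corresponds to a decrease of 63.5%.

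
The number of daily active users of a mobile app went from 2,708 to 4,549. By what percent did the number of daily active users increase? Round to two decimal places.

Change: 4,549 − 2,708 = 1,841.
Relative to the original: 1,841 ÷ 2,708 ≈ 67.98%.
So the number of daily active users increased by 67.98%.

67.98%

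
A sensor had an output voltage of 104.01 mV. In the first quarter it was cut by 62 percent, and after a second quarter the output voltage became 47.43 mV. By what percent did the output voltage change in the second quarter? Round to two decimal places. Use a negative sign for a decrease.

20.00%

After the first quarter: 104.01 × 0.38 = 39.5238.
Second-quarter multiplier: 47.43 ÷ 39.5238 ≈ 1.200036.
That is a change of 20.00%.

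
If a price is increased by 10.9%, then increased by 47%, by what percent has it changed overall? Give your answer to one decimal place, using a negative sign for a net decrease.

The combined multiplier is 1.109 × 1.47 = 1.63023.
That corresponds to an increase of 63.0%.

63.0%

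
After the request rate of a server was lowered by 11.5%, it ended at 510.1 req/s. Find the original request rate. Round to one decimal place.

576.4 req/s

The overall multiplier applied was 0.885.
So the original request rate was 510.1 ÷ 0.885 ≈ 576.4 req/s.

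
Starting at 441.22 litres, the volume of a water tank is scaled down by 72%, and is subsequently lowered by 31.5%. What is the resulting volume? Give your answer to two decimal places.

84.63 litres

Each change multiplies by a factor: 0.28 × 0.685 = 0.1918.
441.22 × 0.1918 = 84.625996 ≈ 84.63.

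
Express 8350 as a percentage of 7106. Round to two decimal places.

117.51%

8350 ÷ 7106 ≈ 117.51%.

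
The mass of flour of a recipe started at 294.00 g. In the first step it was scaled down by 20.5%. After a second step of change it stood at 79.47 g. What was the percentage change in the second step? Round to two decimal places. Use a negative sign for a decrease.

-66.00%

After the first step: 294.00 × 0.795 = 233.73.
Second-step multiplier: 79.47 ÷ 233.73 ≈ 0.340008.
That is a change of -66.00%.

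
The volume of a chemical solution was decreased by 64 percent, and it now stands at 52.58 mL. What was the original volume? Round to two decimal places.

The overall multiplier applied was 0.36.
So the original volume was 52.58 ÷ 0.36 ≈ 146.06 mL.

146.06 mL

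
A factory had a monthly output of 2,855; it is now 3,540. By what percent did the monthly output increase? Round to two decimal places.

Change: 3,540 − 2,855 = 685.
Relative to the original: 685 ÷ 2,855 ≈ 23.99%.
So the monthly output increased by 23.99%.

23.99%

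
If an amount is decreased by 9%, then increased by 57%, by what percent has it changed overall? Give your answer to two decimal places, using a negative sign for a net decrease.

The combined multiplier is 0.91 × 1.57 = 1.4287.
That corresponds to an increase of 42.87%.

42.87%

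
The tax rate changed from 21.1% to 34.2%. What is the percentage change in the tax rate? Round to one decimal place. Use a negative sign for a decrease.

62.1%

The change is 34.2 − 21.1 = 13.1 percentage points.
Relative to the original 21.1%, that is 13.1 ÷ 21.1 ≈ 62.1%.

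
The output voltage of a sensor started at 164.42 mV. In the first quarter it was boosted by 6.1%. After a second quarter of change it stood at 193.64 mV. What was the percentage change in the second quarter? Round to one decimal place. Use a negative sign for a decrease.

11.0%

After the first quarter: 164.42 × 1.061 = 174.44962.
Second-quarter multiplier: 193.64 ÷ 174.44962 ≈ 1.11001.
That is a change of 11.0%.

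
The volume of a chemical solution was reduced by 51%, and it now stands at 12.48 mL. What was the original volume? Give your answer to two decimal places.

The overall multiplier applied was 0.49.
So the original volume was 12.48 ÷ 0.49 ≈ 25.47 mL.

25.47 mL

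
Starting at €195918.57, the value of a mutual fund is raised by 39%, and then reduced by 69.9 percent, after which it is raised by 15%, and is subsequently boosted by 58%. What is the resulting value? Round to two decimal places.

After the 39% increase: €195918.57 × 1.39 = €272326.8123.
Apply the 69.9% decrease: €272326.8123 × 0.301 = €81970.3705023.
Apply the 15% increase: €81970.3705023 × 1.15 = €94265.926077645.
Apply the 58% increase: €94265.926077645 × 1.58 = €148940.1632026791 ≈ €148940.16.

€148940.16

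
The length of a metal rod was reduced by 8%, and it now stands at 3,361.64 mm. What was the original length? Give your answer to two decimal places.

3,653.96 mm

The overall multiplier applied was 0.92.
So the original length was 3,361.64 ÷ 0.92 ≈ 3,653.96 mm.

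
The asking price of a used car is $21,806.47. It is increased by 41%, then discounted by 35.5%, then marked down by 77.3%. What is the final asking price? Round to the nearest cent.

41% increase: $21,806.47 × 1.41 = $30747.1227.
35.5% decrease: $30747.1227 × 0.645 = $19831.8941415.
Apply the 77.3% decrease: $19831.8941415 × 0.227 = $4501.8399701205 ≈ $4,501.84.

$4,501.84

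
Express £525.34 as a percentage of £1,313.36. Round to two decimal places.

40.00%

£525.34 ÷ £1,313.36 ≈ 40.00%.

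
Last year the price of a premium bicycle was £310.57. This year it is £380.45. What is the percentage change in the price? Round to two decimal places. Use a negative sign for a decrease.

22.50%

Change: £380.45 − £310.57 = £69.88.
Relative to the original: £69.88 ÷ £310.57 ≈ 22.50%.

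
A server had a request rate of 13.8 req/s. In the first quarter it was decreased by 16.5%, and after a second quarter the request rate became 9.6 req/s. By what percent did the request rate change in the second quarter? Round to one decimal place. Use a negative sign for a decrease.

-16.7%

After the first quarter: 13.8 × 0.835 = 11.523.
Second-quarter multiplier: 9.6 ÷ 11.523 ≈ 0.83312.
That is a change of -16.7%.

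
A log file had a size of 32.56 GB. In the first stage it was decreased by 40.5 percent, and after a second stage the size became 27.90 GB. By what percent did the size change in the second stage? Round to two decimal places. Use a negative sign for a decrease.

After the first stage: 32.56 × 0.595 = 19.3732.
Second-stage multiplier: 27.90 ÷ 19.3732 ≈ 1.440134.
That is a change of 44.01%.

44.01%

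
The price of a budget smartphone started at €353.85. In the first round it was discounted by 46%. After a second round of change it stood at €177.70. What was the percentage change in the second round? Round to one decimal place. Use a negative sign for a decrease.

-7.0%

After the first round: €353.85 × 0.54 = €191.079.
Second-round multiplier: €177.70 ÷ €191.079 ≈ 0.92998.
That is a change of -7.0%.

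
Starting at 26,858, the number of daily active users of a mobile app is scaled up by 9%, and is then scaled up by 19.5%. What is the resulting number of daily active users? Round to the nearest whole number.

34,984

Each change multiplies by a factor: 1.09 × 1.195 = 1.30255.
26,858 × 1.30255 = 34983.8879 ≈ 34,984.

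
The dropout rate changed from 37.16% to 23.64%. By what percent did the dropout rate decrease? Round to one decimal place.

36.4%

The change is 23.64 − 37.16 = -13.52 percentage points.
Relative to the original 37.16%, that is -13.52 ÷ 37.16 ≈ -36.4%.
So the dropout rate fell by 36.4%.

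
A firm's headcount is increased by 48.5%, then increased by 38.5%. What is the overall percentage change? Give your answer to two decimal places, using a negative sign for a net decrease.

105.67%

The combined multiplier is 1.485 × 1.385 = 2.056725.
That corresponds to an increase of 105.67%.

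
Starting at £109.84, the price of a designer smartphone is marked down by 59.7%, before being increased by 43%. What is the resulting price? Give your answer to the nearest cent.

Each change multiplies by a factor: 0.403 × 1.43 = 0.57629.
£109.84 × 0.57629 = £63.2996936 ≈ £63.30.

£63.30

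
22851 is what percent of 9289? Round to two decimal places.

22851 ÷ 9289 ≈ 246.00%.

246.00%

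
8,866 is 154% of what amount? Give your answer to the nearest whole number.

8,866 ÷ 1.54 ≈ 5,757.

5,757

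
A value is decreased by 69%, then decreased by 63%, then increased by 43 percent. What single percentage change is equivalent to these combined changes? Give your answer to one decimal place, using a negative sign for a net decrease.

-83.6%

The combined multiplier is 0.31 × 0.37 × 1.43 = 0.164021.
That corresponds to a decrease of 83.6%.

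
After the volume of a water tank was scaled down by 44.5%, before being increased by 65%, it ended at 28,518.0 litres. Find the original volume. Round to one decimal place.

Undoing the 65% increase: 28,518.0 ÷ 1.65 ≈ 17283.636364.
Undoing the 44.5% decrease: 17283.636364 ÷ 0.555 ≈ 31,141.7 litres.

31,141.7 litres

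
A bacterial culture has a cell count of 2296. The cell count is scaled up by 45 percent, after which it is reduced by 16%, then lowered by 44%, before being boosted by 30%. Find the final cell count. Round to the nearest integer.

45% increase: 2296 × 1.45 = 3329.2.
16% decrease: 3329.2 × 0.84 = 2796.528.
Apply the 44% decrease: 2796.528 × 0.56 = 1566.05568.
Apply the 30% increase: 1566.05568 × 1.3 = 2035.872384 ≈ 2036.

2036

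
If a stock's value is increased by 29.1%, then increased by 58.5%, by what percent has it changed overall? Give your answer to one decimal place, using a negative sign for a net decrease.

The combined multiplier is 1.291 × 1.585 = 2.046235.
That corresponds to an increase of 104.6%.

104.6%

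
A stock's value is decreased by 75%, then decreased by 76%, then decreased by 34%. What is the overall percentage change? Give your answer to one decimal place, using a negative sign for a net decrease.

-96.0%

A 75% decrease multiplies by 0.25.
Then a 76% decrease: 0.25 × 0.24 = 0.06.
Then a 34% decrease: 0.06 × 0.66 = 0.0396.
Overall factor 0.0396, i.e. -96.0%.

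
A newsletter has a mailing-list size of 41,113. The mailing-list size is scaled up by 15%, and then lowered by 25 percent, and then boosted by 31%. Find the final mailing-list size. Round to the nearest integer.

15% increase: 41,113 × 1.15 = 47279.95.
After the 25% decrease: 47279.95 × 0.75 = 35459.9625.
After the 31% increase: 35459.9625 × 1.31 = 46452.550875 ≈ 46,453.

46,453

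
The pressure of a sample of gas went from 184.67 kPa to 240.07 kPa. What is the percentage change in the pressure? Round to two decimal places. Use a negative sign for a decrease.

Change: 240.07 − 184.67 = 55.40.
Relative to the original: 55.40 ÷ 184.67 ≈ 30.00%.

30.00%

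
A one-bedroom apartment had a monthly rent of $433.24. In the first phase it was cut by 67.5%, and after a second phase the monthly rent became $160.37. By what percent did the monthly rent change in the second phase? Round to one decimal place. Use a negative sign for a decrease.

13.9%

After the first phase: $433.24 × 0.325 = $140.803.
Second-phase multiplier: $160.37 ÷ $140.803 ≈ 1.13897.
That is a change of 13.9%.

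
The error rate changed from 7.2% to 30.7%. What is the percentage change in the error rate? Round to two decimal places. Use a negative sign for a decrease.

326.39%

The change is 30.7 − 7.2 = 23.5 percentage points.
Relative to the original 7.2%, that is 23.5 ÷ 7.2 ≈ 326.39%.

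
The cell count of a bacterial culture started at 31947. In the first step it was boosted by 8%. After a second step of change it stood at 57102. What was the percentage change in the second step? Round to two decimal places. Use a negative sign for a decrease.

After the first step: 31947 × 1.08 = 34502.76.
Second-step multiplier: 57102 ÷ 34502.76 ≈ 1.654998.
That is a change of 65.50%.

65.50%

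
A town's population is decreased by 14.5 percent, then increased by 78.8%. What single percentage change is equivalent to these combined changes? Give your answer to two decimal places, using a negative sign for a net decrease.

52.87%

The combined multiplier is 0.855 × 1.788 = 1.52874.
That corresponds to an increase of 52.87%.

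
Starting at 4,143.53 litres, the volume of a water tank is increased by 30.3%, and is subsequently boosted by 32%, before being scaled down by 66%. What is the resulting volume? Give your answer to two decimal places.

2,423.08 litres

After the 30.3% increase: 4,143.53 × 1.303 = 5399.01959.
After the 32% increase: 5399.01959 × 1.32 = 7126.7058588.
66% decrease: 7126.7058588 × 0.34 = 2423.079991992 ≈ 2,423.08.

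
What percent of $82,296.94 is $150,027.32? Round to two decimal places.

182.30%

$150,027.32 ÷ $82,296.94 ≈ 182.30%.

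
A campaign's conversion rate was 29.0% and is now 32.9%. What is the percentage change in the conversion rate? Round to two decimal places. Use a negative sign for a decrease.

13.45%

The change is 32.9 − 29.0 = 3.9 percentage points.
Relative to the original 29.0%, that is 3.9 ÷ 29.0 ≈ 13.45%.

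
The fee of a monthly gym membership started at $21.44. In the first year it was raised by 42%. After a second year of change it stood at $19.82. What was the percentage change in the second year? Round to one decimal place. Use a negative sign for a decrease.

-34.9%

After the first year: $21.44 × 1.42 = $30.4448.
Second-year multiplier: $19.82 ÷ $30.4448 ≈ 0.65101.
That is a change of -34.9%.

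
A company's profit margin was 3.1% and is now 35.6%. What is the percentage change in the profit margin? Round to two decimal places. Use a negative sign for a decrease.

The change is 35.6 − 3.1 = 32.5 percentage points.
Relative to the original 3.1%, that is 32.5 ÷ 3.1 ≈ 1048.39%.

1048.39%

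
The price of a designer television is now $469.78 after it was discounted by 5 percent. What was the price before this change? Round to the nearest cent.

The overall multiplier applied was 0.95.
So the original price was $469.78 ÷ 0.95 ≈ $494.51.

$494.51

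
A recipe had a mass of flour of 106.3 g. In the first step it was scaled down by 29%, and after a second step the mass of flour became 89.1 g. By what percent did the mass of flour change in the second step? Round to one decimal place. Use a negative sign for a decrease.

After the first step: 106.3 × 0.71 = 75.473.
Second-step multiplier: 89.1 ÷ 75.473 ≈ 1.18055.
That is a change of 18.1%.

18.1%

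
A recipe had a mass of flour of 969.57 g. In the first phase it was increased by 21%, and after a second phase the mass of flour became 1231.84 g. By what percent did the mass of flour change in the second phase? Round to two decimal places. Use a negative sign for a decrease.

5.00%

After the first phase: 969.57 × 1.21 = 1173.1797.
Second-phase multiplier: 1231.84 ÷ 1173.1797 ≈ 1.050001.
That is a change of 5.00%.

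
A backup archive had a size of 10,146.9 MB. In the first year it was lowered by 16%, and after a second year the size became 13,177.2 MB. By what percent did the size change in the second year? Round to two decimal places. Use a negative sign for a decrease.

After the first year: 10,146.9 × 0.84 = 8523.396.
Second-year multiplier: 13,177.2 ÷ 8523.396 ≈ 1.546003.
That is a change of 54.60%.

54.60%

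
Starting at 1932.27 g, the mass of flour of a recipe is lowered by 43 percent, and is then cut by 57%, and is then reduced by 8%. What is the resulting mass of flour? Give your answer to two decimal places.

Each change multiplies by a factor: 0.57 × 0.43 × 0.92 = 0.225492.
1932.27 × 0.225492 = 435.71142684 ≈ 435.71.

435.71 g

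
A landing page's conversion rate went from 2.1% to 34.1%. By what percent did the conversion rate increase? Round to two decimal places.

The change is 34.1 − 2.1 = 32.0 percentage points.
Relative to the original 2.1%, that is 32.0 ÷ 2.1 ≈ 1523.81%.
So the conversion rate rose by 1523.81%.

1523.81%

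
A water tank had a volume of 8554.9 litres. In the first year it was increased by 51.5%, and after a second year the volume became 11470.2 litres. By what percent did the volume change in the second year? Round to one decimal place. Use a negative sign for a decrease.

After the first year: 8554.9 × 1.515 = 12960.6735.
Second-year multiplier: 11470.2 ÷ 12960.6735 ≈ 0.885.
That is a change of -11.5%.

-11.5%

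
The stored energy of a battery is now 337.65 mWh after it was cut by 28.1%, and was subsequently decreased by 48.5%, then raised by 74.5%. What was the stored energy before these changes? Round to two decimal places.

522.56 mWh

The overall multiplier applied was 0.719 × 0.515 × 1.745 = 0.646147325.
So the original stored energy was 337.65 ÷ 0.646147325 ≈ 522.56 mWh.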